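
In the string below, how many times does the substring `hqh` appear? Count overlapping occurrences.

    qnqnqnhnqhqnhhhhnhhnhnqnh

0

Sliding a length-3 window over the 25 characters (23 positions):
  (no match at any position)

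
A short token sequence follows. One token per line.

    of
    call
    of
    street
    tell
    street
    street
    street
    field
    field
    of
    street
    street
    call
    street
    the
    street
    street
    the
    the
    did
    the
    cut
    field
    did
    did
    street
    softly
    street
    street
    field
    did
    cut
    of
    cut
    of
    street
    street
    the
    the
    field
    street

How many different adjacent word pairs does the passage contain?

28

42 tokens → 41 bigram windows in total.
Repeated bigrams (each contributes count−1 duplicates):
  street street: 6
  of street: 3
  street the: 3
  cut of: 2
  field did: 2
  street field: 2
  the the: 2
13 duplicate windows → 41 − 13 = 28 distinct.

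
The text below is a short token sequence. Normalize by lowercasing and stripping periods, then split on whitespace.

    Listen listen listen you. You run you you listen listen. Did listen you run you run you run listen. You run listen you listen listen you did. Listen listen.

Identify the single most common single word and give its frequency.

Unigram frequencies (highest first):
  listen: 12
  you: 10
  run: 5
  did: 2

"listen", 12 times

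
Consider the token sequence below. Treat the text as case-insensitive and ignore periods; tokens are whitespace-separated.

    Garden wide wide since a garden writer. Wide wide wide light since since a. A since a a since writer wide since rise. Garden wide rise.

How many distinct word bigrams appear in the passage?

16

26 tokens → 25 bigram windows in total.
Repeated bigrams (each contributes count−1 duplicates):
  since a: 3
  wide wide: 3
  a a: 2
  a since: 2
  garden wide: 2
  wide since: 2
  writer wide: 2
9 duplicate windows → 25 − 9 = 16 distinct.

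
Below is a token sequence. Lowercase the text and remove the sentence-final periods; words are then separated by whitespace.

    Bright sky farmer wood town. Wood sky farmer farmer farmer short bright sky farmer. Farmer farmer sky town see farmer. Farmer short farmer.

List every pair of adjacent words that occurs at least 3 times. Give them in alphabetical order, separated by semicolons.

farmer farmer; sky farmer

Bigram counts meeting the condition (at least 3 times):
  farmer farmer: 5
  sky farmer: 3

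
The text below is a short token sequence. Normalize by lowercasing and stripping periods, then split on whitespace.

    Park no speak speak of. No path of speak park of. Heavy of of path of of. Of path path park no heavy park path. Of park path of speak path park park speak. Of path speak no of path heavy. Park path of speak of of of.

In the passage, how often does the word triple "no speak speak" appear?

1

Scanning the 46 overlapping trigram windows for "no speak speak":
  position 2–4: no speak speak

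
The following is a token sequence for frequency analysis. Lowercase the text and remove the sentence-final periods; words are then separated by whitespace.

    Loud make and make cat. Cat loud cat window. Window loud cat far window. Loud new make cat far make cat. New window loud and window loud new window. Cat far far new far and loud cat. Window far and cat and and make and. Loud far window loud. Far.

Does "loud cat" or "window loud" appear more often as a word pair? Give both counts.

"loud cat": 3 occurrences
"window loud": 5 occurrences

"window loud" (5 vs 3)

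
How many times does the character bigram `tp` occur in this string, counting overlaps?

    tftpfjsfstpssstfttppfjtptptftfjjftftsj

5

Sliding a length-2 window over the 38 characters (37 positions):
  position 3–4: tp
  position 10–11: tp
  position 18–19: tp
  position 23–24: tp
  position 25–26: tp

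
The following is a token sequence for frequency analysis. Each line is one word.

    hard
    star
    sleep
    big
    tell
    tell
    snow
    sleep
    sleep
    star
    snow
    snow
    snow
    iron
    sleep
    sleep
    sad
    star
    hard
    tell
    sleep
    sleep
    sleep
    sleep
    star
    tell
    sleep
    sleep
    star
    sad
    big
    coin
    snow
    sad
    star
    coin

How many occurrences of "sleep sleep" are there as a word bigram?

6

Scanning the 35 overlapping bigram windows for "sleep sleep":
  position 8–9: sleep sleep
  position 15–16: sleep sleep
  position 21–22: sleep sleep
  position 22–23: sleep sleep
  position 23–24: sleep sleep
  position 27–28: sleep sleep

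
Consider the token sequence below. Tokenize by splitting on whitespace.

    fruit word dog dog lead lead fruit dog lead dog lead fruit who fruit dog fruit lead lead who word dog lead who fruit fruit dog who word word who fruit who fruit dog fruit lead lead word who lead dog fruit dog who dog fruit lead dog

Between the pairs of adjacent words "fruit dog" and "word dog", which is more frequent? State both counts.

"fruit dog": 5 occurrences
"word dog": 2 occurrences

"fruit dog" (5 vs 2)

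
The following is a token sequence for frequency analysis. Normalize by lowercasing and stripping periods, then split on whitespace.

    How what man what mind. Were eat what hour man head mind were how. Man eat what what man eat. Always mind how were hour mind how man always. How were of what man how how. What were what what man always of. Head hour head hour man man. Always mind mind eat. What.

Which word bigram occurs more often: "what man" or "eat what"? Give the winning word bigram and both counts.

"what man": 4 occurrences
"eat what": 3 occurrences

"what man" (4 vs 3)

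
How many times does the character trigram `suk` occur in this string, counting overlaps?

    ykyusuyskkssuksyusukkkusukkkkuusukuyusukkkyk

Sliding a length-3 window over the 44 characters (42 positions):
  position 12–14: suk
  position 18–20: suk
  position 24–26: suk
  position 32–34: suk
  position 38–40: suk

5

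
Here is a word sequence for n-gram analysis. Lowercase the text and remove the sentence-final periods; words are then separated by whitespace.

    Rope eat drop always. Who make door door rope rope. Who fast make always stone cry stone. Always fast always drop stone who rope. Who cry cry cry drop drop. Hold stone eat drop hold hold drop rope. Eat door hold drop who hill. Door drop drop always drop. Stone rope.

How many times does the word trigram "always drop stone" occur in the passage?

Scanning the 49 overlapping trigram windows for "always drop stone":
  position 20–22: always drop stone
  position 48–50: always drop stone

2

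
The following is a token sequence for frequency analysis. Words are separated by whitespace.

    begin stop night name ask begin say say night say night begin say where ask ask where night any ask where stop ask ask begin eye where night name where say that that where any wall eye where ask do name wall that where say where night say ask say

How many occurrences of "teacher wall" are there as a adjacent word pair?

Scanning the 49 overlapping bigram windows for "teacher wall":
  (none found)

0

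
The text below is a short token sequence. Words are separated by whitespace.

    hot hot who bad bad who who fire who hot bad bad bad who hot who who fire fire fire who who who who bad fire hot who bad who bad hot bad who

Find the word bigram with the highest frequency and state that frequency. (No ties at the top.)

Bigram frequencies (highest first):
  who who: 5
  who bad: 4
  bad who: 4
  hot who: 3
  bad bad: 3
  who fire: 2
  … (8 more, each ≤ 2)

"who who", 5 times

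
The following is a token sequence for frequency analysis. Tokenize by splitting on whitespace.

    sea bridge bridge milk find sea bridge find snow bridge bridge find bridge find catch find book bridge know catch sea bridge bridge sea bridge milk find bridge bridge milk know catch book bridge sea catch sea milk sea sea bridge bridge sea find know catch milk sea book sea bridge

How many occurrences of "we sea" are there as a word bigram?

0

Scanning the 50 overlapping bigram windows for "we sea":
  (none found)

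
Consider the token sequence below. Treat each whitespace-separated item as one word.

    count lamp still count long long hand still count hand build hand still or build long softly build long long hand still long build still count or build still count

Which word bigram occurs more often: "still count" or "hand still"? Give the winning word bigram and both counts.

"still count": 4 occurrences
"hand still": 3 occurrences

"still count" (4 vs 3)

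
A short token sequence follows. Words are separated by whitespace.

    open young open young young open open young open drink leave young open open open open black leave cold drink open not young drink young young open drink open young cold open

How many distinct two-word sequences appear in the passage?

18

32 tokens → 31 bigram windows in total.
Repeated bigrams (each contributes count−1 duplicates):
  young open: 5
  open open: 4
  open young: 4
  drink open: 2
  open drink: 2
  young young: 2
13 duplicate windows → 31 − 13 = 18 distinct.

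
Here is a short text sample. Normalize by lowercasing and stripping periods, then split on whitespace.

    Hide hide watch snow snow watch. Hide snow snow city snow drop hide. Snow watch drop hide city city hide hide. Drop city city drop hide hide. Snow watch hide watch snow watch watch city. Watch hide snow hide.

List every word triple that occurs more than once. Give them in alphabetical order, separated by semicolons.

Trigram counts meeting the condition (more than once):
  hide snow watch: 2
  hide watch snow: 2
  snow watch hide: 2
  watch hide snow: 2

hide snow watch; hide watch snow; snow watch hide; watch hide snow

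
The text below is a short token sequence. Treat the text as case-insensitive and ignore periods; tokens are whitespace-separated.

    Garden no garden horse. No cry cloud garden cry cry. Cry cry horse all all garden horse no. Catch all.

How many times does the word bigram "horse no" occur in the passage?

Scanning the 19 overlapping bigram windows for "horse no":
  position 4–5: horse no
  position 17–18: horse no

2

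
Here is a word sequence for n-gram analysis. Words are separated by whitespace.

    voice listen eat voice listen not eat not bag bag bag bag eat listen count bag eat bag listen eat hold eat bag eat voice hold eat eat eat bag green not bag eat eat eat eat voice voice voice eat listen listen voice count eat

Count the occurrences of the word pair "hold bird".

0

Scanning the 45 overlapping bigram windows for "hold bird":
  (none found)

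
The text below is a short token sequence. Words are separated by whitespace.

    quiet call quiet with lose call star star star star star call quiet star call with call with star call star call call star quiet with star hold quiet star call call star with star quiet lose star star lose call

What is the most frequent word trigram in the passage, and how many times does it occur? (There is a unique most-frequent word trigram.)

"star star star", 3 times

Trigram frequencies (highest first):
  star star star: 3
  quiet star call: 2
  star call call: 2
  call call star: 2
  quiet call quiet: 1
  call quiet with: 1
  … (28 more, each ≤ 1)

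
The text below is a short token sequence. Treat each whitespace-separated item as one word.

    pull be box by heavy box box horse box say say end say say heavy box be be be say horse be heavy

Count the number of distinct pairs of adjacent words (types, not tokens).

19

23 tokens → 22 bigram windows in total.
Repeated bigrams (each contributes count−1 duplicates):
  be be: 2
  heavy box: 2
  say say: 2
3 duplicate windows → 22 − 3 = 19 distinct.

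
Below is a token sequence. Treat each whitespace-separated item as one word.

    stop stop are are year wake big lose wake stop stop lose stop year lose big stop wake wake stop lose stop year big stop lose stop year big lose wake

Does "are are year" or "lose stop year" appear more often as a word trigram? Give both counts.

"lose stop year" (3 vs 1)

"are are year": 1 occurrence
"lose stop year": 3 occurrences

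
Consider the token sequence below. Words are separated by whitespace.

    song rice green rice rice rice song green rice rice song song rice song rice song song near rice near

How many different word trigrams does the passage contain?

20 tokens → 18 trigram windows in total.
Repeated trigrams (each contributes count−1 duplicates):
  green rice rice: 2
  rice rice song: 2
  rice song song: 2
  song rice song: 2
4 duplicate windows → 18 − 4 = 14 distinct.

14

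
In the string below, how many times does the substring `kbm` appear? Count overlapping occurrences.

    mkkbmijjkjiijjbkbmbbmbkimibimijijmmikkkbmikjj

Sliding a length-3 window over the 45 characters (43 positions):
  position 3–5: kbm
  position 16–18: kbm
  position 39–41: kbm

3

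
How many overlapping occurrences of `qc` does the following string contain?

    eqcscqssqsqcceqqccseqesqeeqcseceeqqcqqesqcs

Sliding a length-2 window over the 43 characters (42 positions):
  position 2–3: qc
  position 11–12: qc
  position 16–17: qc
  position 27–28: qc
  position 35–36: qc
  position 41–42: qc

6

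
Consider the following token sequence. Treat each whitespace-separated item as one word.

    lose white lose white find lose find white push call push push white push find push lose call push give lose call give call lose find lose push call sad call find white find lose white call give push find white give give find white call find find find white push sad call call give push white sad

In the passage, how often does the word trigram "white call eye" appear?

0

Scanning the 56 overlapping trigram windows for "white call eye":
  (none found)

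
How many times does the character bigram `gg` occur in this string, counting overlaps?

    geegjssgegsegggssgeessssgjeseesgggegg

Sliding a length-2 window over the 37 characters (36 positions):
  position 13–14: gg
  position 14–15: gg
  position 32–33: gg
  position 33–34: gg
  position 36–37: gg

5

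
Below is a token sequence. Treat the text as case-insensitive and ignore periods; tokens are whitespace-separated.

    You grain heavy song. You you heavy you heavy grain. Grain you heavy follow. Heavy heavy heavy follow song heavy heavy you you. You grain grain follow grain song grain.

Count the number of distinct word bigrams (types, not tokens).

19

30 tokens → 29 bigram windows in total.
Repeated bigrams (each contributes count−1 duplicates):
  heavy heavy: 3
  you heavy: 3
  you you: 3
  grain grain: 2
  heavy follow: 2
  heavy you: 2
  you grain: 2
10 duplicate windows → 29 − 10 = 19 distinct.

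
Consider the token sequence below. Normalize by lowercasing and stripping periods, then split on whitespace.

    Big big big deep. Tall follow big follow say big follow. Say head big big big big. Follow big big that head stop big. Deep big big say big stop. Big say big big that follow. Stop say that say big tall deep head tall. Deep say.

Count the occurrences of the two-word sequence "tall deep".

Scanning the 46 overlapping bigram windows for "tall deep":
  position 42–43: tall deep
  position 45–46: tall deep

2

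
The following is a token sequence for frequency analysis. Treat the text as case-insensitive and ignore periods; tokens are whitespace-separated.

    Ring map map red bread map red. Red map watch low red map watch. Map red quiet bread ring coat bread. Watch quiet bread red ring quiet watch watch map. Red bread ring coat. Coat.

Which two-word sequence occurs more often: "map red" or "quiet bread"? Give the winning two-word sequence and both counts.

"map red" (4 vs 2)

"map red": 4 occurrences
"quiet bread": 2 occurrences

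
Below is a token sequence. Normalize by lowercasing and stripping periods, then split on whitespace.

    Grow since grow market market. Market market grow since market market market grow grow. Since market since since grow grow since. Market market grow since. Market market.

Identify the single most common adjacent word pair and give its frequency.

"market market", 7 times

Bigram frequencies (highest first):
  market market: 7
  grow since: 5
  since market: 4
  market grow: 3
  since grow: 2
  grow grow: 2
  … (3 more, each ≤ 1)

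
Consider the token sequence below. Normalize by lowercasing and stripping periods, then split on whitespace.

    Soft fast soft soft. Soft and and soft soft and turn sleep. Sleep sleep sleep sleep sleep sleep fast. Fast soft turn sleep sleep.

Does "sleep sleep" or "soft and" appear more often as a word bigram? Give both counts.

"sleep sleep": 7 occurrences
"soft and": 2 occurrences

"sleep sleep" (7 vs 2)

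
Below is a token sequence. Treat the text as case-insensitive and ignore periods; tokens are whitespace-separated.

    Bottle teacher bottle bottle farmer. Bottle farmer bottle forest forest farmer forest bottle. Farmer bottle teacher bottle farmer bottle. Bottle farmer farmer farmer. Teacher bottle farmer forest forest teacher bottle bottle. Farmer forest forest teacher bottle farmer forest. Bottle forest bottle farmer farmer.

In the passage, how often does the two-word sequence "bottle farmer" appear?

Scanning the 42 overlapping bigram windows for "bottle farmer":
  position 4–5: bottle farmer
  position 6–7: bottle farmer
  position 13–14: bottle farmer
  position 17–18: bottle farmer
  position 20–21: bottle farmer
  position 25–26: bottle farmer
  position 31–32: bottle farmer
  position 36–37: bottle farmer
  position 41–42: bottle farmer

9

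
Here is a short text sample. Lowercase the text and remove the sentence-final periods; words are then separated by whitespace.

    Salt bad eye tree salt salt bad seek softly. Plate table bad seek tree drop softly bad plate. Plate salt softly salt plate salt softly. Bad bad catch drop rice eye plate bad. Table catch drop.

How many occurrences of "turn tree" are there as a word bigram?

Scanning the 35 overlapping bigram windows for "turn tree":
  (none found)

0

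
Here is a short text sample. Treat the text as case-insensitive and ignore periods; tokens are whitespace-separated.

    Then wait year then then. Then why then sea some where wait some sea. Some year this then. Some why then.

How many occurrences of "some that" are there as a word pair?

0

Scanning the 20 overlapping bigram windows for "some that":
  (none found)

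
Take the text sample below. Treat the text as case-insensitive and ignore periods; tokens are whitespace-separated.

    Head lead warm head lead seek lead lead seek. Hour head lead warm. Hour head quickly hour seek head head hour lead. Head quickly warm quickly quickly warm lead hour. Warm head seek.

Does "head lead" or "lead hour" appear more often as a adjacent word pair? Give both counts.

"head lead": 3 occurrences
"lead hour": 1 occurrence

"head lead" (3 vs 1)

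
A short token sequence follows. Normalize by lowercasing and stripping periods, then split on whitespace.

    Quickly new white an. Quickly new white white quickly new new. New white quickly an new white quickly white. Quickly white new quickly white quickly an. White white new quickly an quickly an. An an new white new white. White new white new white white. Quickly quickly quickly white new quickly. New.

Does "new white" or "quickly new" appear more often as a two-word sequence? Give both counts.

"new white": 8 occurrences
"quickly new": 4 occurrences

"new white" (8 vs 4)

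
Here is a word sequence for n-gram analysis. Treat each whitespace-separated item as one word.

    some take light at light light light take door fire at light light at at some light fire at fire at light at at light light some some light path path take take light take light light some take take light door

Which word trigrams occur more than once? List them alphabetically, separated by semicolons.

at light light; fire at light; light at at; light light some; take take light

Trigram counts meeting the condition (more than once):
  at light light: 3
  fire at light: 2
  light at at: 2
  light light some: 2
  take take light: 2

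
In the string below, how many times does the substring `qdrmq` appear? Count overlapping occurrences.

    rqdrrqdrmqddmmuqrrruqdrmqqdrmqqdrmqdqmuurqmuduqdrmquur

Sliding a length-5 window over the 54 characters (50 positions):
  position 6–10: qdrmq
  position 21–25: qdrmq
  position 26–30: qdrmq
  position 31–35: qdrmq
  position 47–51: qdrmq

5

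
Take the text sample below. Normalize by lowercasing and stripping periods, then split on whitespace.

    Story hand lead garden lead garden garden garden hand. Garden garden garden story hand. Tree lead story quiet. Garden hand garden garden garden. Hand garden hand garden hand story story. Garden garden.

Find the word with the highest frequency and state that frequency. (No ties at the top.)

"garden", 15 times

Unigram frequencies (highest first):
  garden: 15
  hand: 7
  story: 5
  lead: 3
  tree: 1
  quiet: 1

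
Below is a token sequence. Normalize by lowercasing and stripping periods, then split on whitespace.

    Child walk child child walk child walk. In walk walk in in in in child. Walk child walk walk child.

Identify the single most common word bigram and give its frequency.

"child walk", 5 times

Bigram frequencies (highest first):
  child walk: 5
  walk child: 4
  in in: 3
  walk in: 2
  walk walk: 2
  child child: 1
  … (2 more, each ≤ 1)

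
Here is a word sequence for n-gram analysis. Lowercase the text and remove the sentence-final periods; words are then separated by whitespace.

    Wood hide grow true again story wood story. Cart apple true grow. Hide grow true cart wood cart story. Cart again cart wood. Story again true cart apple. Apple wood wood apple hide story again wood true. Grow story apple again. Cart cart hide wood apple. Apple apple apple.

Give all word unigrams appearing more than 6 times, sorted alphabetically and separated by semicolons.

apple; cart; wood

Unigram counts meeting the condition (more than 6 times):
  apple: 9
  cart: 8
  wood: 8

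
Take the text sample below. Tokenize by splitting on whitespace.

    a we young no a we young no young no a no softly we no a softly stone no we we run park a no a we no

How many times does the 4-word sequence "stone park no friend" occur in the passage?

Scanning the 25 overlapping 4-gram windows for "stone park no friend":
  (none found)

0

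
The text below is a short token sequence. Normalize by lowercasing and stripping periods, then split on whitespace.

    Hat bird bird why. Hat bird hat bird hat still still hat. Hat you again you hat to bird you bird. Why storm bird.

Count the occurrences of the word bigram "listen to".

0

Scanning the 23 overlapping bigram windows for "listen to":
  (none found)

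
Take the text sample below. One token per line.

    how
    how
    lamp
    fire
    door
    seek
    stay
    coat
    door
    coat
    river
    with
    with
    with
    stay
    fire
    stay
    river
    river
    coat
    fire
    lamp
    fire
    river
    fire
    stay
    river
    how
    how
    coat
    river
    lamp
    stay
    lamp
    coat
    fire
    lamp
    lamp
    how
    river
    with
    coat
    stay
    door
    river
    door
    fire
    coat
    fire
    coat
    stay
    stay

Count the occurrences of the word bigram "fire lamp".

2

Scanning the 51 overlapping bigram windows for "fire lamp":
  position 21–22: fire lamp
  position 36–37: fire lamp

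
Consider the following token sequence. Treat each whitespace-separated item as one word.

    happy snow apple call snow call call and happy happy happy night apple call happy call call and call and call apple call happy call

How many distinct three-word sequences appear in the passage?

19

25 tokens → 23 trigram windows in total.
Repeated trigrams (each contributes count−1 duplicates):
  apple call happy: 2
  call and call: 2
  call call and: 2
  call happy call: 2
4 duplicate windows → 23 − 4 = 19 distinct.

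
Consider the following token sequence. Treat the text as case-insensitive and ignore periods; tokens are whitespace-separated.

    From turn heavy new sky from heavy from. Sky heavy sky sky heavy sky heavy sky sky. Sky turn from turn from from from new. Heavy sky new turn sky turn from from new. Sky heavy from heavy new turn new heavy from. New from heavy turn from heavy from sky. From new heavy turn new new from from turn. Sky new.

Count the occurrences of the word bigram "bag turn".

0

Scanning the 61 overlapping bigram windows for "bag turn":
  (none found)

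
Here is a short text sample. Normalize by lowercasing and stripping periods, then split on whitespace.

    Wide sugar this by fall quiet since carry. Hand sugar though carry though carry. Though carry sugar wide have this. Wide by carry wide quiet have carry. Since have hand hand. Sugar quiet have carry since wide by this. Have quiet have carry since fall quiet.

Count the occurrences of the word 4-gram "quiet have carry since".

3

Scanning the 43 overlapping 4-gram windows for "quiet have carry since":
  position 25–28: quiet have carry since
  position 33–36: quiet have carry since
  position 41–44: quiet have carry since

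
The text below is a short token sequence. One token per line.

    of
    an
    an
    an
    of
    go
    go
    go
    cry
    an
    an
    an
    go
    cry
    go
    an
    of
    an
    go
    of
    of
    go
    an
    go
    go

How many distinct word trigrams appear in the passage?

25 tokens → 23 trigram windows in total.
Repeated trigrams (each contributes count−1 duplicates):
  an an an: 2
1 duplicate windows → 23 − 1 = 22 distinct.

22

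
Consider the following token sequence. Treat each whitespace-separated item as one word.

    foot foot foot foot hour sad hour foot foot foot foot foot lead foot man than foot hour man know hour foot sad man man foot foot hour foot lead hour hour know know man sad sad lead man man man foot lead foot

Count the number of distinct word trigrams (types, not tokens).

44 tokens → 42 trigram windows in total.
Repeated trigrams (each contributes count−1 duplicates):
  foot foot foot: 5
  foot foot hour: 2
  foot lead foot: 2
  man man foot: 2
7 duplicate windows → 42 − 7 = 35 distinct.

35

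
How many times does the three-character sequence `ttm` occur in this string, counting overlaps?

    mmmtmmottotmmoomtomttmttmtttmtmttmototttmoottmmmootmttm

7

Sliding a length-3 window over the 55 characters (53 positions):
  position 20–22: ttm
  position 23–25: ttm
  position 27–29: ttm
  position 32–34: ttm
  position 39–41: ttm
  position 44–46: ttm
  position 53–55: ttm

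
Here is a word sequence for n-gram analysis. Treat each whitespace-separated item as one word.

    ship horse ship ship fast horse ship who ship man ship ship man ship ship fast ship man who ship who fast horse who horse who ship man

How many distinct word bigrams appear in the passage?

28 tokens → 27 bigram windows in total.
Repeated bigrams (each contributes count−1 duplicates):
  ship man: 4
  ship ship: 3
  who ship: 3
  fast horse: 2
  horse ship: 2
  horse who: 2
  man ship: 2
  ship fast: 2
  … (1 more repeated)
13 duplicate windows → 27 − 13 = 14 distinct.

14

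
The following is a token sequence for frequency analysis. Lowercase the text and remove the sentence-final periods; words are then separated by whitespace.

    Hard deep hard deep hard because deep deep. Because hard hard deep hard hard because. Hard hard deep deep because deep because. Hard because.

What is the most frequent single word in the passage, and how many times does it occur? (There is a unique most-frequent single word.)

"hard", 10 times

Unigram frequencies (highest first):
  hard: 10
  deep: 8
  because: 6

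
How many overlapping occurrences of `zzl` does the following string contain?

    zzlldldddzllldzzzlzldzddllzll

Sliding a length-3 window over the 29 characters (27 positions):
  position 1–3: zzl
  position 16–18: zzl

2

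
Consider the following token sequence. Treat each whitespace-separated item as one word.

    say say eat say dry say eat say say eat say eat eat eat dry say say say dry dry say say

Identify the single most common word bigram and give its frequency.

"say say", 5 times

Bigram frequencies (highest first):
  say say: 5
  say eat: 4
  eat say: 3
  dry say: 3
  say dry: 2
  eat eat: 2
  … (2 more, each ≤ 1)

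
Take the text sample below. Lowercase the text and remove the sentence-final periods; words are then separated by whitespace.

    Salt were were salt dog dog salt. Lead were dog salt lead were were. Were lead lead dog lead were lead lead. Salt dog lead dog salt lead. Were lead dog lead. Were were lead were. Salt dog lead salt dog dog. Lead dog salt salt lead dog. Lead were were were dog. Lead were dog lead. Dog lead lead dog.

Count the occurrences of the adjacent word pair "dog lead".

9

Scanning the 60 overlapping bigram windows for "dog lead":
  position 18–19: dog lead
  position 24–25: dog lead
  position 31–32: dog lead
  position 38–39: dog lead
  position 42–43: dog lead
  position 48–49: dog lead
  position 53–54: dog lead
  position 56–57: dog lead
  position 58–59: dog lead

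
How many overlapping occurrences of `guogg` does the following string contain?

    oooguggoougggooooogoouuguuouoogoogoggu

0

Sliding a length-5 window over the 38 characters (34 positions):
  (no match at any position)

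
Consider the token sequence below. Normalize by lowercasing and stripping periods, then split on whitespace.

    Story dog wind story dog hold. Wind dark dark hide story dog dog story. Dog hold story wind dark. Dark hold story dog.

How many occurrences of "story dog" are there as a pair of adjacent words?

Scanning the 22 overlapping bigram windows for "story dog":
  position 1–2: story dog
  position 4–5: story dog
  position 11–12: story dog
  position 14–15: story dog
  position 22–23: story dog

5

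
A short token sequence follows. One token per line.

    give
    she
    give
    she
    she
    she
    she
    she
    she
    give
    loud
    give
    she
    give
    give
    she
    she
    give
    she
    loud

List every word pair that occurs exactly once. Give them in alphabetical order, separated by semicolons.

Bigram counts meeting the condition (exactly once):
  give give: 1
  give loud: 1
  loud give: 1
  she loud: 1

give give; give loud; loud give; she loud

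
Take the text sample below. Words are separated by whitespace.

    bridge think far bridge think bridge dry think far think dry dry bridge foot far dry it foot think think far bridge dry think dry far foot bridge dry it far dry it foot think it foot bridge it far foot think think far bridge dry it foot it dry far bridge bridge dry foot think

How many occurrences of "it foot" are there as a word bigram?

4

Scanning the 55 overlapping bigram windows for "it foot":
  position 17–18: it foot
  position 33–34: it foot
  position 36–37: it foot
  position 47–48: it foot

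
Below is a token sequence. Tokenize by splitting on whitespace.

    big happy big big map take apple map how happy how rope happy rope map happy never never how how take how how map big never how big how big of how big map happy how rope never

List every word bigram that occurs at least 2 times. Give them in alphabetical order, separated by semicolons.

Bigram counts meeting the condition (at least 2 times):
  big map: 2
  happy how: 2
  how big: 3
  how how: 2
  how rope: 2
  map happy: 2
  never how: 2

big map; happy how; how big; how how; how rope; map happy; never how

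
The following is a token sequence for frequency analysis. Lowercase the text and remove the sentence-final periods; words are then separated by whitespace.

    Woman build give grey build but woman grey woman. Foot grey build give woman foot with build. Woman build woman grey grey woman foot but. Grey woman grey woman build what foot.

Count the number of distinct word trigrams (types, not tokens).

28

32 tokens → 30 trigram windows in total.
Repeated trigrams (each contributes count−1 duplicates):
  grey woman foot: 2
  woman grey woman: 2
2 duplicate windows → 30 − 2 = 28 distinct.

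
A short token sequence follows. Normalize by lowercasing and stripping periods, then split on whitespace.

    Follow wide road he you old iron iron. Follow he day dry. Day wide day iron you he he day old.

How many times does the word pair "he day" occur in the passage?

Scanning the 20 overlapping bigram windows for "he day":
  position 10–11: he day
  position 19–20: he day

2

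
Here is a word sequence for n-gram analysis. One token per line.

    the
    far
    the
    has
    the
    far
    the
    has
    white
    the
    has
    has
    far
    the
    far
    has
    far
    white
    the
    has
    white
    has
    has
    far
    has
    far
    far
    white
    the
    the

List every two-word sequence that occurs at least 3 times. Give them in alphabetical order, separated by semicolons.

Bigram counts meeting the condition (at least 3 times):
  far the: 3
  has far: 4
  the far: 3
  the has: 4
  white the: 3

far the; has far; the far; the has; white the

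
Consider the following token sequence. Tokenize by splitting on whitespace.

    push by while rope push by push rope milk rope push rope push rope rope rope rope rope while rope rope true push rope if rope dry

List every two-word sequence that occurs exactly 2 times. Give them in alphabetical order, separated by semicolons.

push by; while rope

Bigram counts meeting the condition (exactly 2 times):
  push by: 2
  while rope: 2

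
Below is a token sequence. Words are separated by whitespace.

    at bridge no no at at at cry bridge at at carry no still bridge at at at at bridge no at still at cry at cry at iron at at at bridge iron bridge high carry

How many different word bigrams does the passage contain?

37 tokens → 36 bigram windows in total.
Repeated bigrams (each contributes count−1 duplicates):
  at at: 8
  at bridge: 3
  at cry: 3
  bridge at: 2
  bridge no: 2
  cry at: 2
  no at: 2
15 duplicate windows → 36 − 15 = 21 distinct.

21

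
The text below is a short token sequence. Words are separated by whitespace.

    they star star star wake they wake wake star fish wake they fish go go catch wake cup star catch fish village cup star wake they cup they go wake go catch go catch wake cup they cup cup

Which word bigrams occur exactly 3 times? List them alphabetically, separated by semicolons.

Bigram counts meeting the condition (exactly 3 times):
  go catch: 3
  wake they: 3

go catch; wake they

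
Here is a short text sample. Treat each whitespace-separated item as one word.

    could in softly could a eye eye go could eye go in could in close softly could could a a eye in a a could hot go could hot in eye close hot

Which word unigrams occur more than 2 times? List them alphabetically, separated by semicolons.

Unigram counts meeting the condition (more than 2 times):
  a: 5
  could: 8
  eye: 5
  go: 3
  hot: 3
  in: 5

a; could; eye; go; hot; in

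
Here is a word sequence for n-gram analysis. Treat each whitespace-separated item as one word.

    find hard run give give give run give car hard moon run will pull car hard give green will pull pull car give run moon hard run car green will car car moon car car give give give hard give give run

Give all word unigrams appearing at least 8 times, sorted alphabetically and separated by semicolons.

car; give

Unigram counts meeting the condition (at least 8 times):
  car: 8
  give: 11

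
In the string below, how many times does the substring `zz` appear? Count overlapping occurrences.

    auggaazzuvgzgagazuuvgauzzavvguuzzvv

3

Sliding a length-2 window over the 35 characters (34 positions):
  position 7–8: zz
  position 24–25: zz
  position 32–33: zz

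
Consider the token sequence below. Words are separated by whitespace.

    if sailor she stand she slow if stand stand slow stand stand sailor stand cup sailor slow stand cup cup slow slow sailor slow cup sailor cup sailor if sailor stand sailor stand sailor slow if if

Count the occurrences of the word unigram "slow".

Scanning the 37 tokens for "slow":
  position 6: slow
  position 10: slow
  position 17: slow
  position 21: slow
  position 22: slow
  position 24: slow
  position 35: slow

7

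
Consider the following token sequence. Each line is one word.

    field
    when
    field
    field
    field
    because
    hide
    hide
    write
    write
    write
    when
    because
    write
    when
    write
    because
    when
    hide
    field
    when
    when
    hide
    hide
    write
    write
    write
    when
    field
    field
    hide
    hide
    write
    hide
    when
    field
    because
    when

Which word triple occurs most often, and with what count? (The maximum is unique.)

"hide hide write", 3 times

Trigram frequencies (highest first):
  hide hide write: 3
  when field field: 2
  hide write write: 2
  write write write: 2
  write write when: 2
  field when field: 1
  … (24 more, each ≤ 1)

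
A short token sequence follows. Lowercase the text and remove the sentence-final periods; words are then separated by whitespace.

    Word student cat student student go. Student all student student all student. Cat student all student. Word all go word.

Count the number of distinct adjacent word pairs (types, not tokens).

20 tokens → 19 bigram windows in total.
Repeated bigrams (each contributes count−1 duplicates):
  all student: 3
  student all: 3
  cat student: 2
  student cat: 2
  student student: 2
7 duplicate windows → 19 − 7 = 12 distinct.

12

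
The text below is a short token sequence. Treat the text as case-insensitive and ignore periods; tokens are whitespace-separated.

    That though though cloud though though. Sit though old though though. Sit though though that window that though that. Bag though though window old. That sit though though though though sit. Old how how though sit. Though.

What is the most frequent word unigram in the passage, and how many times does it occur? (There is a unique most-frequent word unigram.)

"though", 18 times

Unigram frequencies (highest first):
  though: 18
  that: 5
  sit: 5
  old: 3
  window: 2
  how: 2
  … (2 more, each ≤ 1)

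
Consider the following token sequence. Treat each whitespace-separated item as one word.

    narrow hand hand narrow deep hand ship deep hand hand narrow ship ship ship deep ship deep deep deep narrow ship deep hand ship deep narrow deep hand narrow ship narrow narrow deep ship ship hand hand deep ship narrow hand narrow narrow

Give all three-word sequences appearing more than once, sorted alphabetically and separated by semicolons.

deep hand ship; hand hand narrow; hand narrow ship; hand ship deep; narrow deep hand; ship deep hand

Trigram counts meeting the condition (more than once):
  deep hand ship: 2
  hand hand narrow: 2
  hand narrow ship: 2
  hand ship deep: 2
  narrow deep hand: 2
  ship deep hand: 2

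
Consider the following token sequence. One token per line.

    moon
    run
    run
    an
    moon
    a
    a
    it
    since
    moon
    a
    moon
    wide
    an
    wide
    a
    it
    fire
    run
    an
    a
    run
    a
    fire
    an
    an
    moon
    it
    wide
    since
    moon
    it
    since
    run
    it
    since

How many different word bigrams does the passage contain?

36 tokens → 35 bigram windows in total.
Repeated bigrams (each contributes count−1 duplicates):
  it since: 3
  a it: 2
  an moon: 2
  moon a: 2
  moon it: 2
  run an: 2
  since moon: 2
8 duplicate windows → 35 − 8 = 27 distinct.

27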